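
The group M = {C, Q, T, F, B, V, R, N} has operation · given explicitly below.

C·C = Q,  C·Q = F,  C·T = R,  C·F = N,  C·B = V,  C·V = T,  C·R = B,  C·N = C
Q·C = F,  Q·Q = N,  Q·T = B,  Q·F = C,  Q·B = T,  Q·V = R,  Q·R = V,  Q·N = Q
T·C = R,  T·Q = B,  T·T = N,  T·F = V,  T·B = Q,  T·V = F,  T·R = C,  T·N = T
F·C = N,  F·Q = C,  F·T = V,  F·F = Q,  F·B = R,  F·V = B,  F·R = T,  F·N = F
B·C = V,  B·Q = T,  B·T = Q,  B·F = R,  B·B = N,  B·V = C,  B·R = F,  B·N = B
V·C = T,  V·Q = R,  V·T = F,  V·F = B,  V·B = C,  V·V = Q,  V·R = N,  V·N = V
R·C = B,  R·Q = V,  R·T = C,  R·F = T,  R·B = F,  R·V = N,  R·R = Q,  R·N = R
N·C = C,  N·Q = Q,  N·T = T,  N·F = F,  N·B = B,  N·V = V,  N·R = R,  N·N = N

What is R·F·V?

R·F = T
T·V = F

F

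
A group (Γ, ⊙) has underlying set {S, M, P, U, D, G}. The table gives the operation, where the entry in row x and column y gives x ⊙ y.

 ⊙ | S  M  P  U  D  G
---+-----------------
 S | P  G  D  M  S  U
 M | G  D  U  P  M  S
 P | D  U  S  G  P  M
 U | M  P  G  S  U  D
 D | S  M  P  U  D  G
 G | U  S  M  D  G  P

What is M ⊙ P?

U

Read row M, column P: M ⊙ P = U.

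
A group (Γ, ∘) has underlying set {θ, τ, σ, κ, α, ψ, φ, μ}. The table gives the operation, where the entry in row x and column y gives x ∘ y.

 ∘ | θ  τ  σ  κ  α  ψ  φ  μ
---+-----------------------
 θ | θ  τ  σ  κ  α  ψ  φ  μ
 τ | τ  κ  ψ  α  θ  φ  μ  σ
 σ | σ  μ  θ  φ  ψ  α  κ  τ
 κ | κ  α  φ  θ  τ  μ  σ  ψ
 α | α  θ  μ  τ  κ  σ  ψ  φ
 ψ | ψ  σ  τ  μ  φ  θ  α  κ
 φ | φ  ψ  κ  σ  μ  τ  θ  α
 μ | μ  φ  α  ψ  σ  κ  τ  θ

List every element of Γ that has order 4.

Identity is θ. Compute the order of each non-identity element by repeated multiplication:
  τ: τ → κ → α → θ  (order 4)
  σ: σ → θ  (order 2)
  κ: κ → θ  (order 2)
  α: α → κ → τ → θ  (order 4)
  ψ: ψ → θ  (order 2)
  φ: φ → θ  (order 2)
  μ: μ → θ  (order 2)
Elements of order 4: {α, τ}.

{α, τ}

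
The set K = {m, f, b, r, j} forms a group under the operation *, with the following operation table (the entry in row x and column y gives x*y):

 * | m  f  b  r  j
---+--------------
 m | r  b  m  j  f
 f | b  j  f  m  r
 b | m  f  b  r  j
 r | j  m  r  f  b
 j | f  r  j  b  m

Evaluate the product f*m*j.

j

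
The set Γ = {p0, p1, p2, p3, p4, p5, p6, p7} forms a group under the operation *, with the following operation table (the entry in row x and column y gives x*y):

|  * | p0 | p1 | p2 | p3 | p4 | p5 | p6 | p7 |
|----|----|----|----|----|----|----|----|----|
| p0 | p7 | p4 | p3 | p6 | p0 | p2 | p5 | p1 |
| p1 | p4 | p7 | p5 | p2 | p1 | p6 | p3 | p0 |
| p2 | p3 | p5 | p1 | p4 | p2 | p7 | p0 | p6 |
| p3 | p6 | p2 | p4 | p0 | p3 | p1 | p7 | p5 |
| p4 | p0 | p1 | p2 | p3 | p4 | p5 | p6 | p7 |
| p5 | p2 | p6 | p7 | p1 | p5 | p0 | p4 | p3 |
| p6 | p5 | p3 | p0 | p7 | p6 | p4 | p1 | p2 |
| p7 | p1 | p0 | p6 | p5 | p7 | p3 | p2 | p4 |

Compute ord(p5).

The identity element is p4 (its row matches the header).
p5^1 = p5
p5^2 = p5*p5 = p0
p5^3 = p0*p5 = p2
p5^4 = p2*p5 = p7
p5^5 = p7*p5 = p3
p5^6 = p3*p5 = p1
p5^7 = p1*p5 = p6
p5^8 = p6*p5 = p4
The first power of p5 equal to the identity is p5^8, so ord(p5) = 8.
(Structurally, Γ here is isomorphic to the cyclic group Z_8.)

8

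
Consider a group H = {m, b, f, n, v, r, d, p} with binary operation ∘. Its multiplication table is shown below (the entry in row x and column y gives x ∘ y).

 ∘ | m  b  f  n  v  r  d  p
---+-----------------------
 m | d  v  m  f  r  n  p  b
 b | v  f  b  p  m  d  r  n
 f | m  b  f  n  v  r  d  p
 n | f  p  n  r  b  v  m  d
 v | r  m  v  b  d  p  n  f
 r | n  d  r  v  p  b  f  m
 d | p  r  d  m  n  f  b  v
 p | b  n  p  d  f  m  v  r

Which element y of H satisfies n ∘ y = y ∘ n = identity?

First locate the identity: row f matches the header, so f is the identity.
Scan row n for f: n ∘ m = f. Hence n^(-1) = m.
(Structurally, H here is isomorphic to the cyclic group Z_8.)

m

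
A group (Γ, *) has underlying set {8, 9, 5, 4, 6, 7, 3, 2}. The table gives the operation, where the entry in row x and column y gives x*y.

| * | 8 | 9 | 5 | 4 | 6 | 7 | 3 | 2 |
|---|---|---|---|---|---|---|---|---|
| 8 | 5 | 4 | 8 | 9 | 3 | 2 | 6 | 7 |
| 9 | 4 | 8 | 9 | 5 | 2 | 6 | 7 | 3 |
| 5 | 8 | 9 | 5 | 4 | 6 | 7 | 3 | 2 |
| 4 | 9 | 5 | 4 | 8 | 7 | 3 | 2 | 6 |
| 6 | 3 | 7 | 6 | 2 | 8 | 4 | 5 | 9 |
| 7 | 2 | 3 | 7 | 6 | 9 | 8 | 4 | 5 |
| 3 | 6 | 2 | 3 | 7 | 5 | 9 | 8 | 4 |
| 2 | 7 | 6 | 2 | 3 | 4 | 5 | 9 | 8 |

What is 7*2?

Read row 7, column 2: 7*2 = 5.

5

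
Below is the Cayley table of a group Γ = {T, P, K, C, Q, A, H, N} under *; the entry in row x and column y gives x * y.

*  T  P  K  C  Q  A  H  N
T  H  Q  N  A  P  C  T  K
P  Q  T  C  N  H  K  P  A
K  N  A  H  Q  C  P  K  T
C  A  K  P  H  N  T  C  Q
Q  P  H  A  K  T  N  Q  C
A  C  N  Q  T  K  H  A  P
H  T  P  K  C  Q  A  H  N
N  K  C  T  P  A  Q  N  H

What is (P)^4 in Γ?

P^1 = P
P^2 = P * P = T
P^3 = T * P = Q
P^4 = Q * P = H

H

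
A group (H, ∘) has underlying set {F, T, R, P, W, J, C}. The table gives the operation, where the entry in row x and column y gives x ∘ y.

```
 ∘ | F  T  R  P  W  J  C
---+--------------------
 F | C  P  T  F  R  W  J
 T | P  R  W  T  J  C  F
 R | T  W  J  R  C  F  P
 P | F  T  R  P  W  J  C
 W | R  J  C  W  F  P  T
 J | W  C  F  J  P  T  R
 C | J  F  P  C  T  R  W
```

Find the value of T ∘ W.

Read row T, column W: T ∘ W = J.

J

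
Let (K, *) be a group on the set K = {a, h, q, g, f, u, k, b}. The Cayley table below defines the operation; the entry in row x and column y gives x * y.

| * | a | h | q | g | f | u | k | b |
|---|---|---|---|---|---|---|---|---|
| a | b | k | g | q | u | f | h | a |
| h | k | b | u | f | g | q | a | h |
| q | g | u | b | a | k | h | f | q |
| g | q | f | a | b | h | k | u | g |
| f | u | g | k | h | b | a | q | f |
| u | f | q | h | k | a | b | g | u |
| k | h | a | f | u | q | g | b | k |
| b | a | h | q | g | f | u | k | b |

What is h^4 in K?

h^1 = h
h^2 = h * h = b
h^3 = b * h = h
h^4 = h * h = b

b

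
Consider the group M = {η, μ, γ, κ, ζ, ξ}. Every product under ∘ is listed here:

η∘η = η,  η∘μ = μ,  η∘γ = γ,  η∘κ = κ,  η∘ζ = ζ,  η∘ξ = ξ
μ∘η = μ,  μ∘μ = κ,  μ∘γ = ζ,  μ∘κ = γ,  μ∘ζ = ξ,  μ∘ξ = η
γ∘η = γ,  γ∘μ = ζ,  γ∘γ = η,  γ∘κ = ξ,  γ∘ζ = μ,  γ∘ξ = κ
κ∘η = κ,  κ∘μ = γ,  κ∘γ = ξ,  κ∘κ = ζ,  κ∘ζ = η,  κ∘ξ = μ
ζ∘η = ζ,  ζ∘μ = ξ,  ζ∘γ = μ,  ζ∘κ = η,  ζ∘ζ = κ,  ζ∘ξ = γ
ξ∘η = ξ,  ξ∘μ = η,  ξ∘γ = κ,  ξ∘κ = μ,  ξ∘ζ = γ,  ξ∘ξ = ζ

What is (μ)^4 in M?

μ^1 = μ
μ^2 = μ ∘ μ = κ
μ^3 = κ ∘ μ = γ
μ^4 = γ ∘ μ = ζ
(Structurally, M here is isomorphic to the cyclic group Z_6.)

ζ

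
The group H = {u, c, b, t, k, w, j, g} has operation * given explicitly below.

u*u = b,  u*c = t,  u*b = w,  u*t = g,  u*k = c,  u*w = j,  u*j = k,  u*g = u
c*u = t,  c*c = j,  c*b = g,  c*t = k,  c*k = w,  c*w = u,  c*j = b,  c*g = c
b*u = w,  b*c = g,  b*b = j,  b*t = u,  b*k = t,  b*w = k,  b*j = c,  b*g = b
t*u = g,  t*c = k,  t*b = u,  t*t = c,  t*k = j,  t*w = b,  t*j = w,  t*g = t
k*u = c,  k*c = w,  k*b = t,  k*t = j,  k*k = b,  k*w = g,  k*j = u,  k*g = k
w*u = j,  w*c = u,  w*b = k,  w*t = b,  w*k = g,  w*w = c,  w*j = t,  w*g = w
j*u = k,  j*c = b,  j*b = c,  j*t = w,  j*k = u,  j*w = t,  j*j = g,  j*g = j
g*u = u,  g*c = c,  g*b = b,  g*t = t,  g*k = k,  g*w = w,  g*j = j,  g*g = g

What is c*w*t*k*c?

w

c*w = u
u*t = g
g*k = k
k*c = w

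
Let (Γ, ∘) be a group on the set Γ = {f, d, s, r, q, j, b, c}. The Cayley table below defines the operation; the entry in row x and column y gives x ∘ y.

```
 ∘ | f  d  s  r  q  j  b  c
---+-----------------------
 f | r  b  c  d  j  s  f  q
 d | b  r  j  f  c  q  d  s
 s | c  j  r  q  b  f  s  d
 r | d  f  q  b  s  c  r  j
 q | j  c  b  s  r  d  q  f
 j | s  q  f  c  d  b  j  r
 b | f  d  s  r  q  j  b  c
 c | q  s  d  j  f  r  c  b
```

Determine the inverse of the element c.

First locate the identity: row b matches the header, so b is the identity.
Scan row c for b: c ∘ c = b. Hence c^(-1) = c.

c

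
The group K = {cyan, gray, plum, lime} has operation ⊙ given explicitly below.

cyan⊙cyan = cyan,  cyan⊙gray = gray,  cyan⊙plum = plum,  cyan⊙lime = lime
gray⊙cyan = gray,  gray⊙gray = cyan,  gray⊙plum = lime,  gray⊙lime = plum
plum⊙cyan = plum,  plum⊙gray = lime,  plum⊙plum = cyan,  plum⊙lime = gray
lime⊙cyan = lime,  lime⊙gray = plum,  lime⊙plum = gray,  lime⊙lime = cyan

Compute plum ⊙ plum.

cyan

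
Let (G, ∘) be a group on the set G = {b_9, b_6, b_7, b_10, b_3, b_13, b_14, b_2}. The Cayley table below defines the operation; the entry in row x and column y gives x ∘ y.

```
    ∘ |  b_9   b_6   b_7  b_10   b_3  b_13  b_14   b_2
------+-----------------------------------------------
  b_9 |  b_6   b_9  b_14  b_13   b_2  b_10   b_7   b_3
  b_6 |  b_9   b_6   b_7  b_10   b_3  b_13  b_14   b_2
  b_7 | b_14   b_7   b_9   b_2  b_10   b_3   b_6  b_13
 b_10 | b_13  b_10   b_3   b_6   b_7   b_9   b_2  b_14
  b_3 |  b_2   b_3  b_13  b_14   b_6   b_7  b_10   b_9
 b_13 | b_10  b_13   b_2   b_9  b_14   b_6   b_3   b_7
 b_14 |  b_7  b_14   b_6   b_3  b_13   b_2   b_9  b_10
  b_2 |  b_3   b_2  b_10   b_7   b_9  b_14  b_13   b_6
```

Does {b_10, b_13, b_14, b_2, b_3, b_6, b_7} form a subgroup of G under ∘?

No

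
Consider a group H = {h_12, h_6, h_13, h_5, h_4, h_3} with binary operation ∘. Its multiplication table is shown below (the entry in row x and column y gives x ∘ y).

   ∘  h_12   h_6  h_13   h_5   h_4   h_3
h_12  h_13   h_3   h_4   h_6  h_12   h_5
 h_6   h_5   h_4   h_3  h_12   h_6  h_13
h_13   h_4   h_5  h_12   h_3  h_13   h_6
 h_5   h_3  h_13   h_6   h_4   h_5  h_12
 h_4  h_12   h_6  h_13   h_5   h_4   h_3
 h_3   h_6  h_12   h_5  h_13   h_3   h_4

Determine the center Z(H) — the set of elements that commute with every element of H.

{h_4}

An element z is central iff its row equals its column in the table.
For h_3: h_3 ∘ h_12 = h_6 ≠ h_5 = h_12 ∘ h_3, so h_3 ∉ Z.
Checking each element this way leaves Z(H) = {h_4}.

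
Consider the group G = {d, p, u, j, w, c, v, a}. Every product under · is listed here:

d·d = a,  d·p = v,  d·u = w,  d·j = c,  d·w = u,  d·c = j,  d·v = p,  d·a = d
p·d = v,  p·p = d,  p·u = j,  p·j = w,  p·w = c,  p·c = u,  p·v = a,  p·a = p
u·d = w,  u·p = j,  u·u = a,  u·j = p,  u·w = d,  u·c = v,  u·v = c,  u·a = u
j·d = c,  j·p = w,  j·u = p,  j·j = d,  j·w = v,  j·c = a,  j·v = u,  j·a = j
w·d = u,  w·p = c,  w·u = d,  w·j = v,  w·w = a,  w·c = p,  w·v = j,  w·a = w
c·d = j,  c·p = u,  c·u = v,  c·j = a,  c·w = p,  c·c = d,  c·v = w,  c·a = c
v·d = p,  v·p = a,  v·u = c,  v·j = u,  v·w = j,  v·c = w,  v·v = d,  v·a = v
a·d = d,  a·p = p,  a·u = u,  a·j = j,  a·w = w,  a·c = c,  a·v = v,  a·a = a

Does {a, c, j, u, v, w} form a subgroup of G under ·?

v·v = d, which is not in {a, c, j, u, v, w}.
The subset is not closed under ·, so it is not a subgroup.

No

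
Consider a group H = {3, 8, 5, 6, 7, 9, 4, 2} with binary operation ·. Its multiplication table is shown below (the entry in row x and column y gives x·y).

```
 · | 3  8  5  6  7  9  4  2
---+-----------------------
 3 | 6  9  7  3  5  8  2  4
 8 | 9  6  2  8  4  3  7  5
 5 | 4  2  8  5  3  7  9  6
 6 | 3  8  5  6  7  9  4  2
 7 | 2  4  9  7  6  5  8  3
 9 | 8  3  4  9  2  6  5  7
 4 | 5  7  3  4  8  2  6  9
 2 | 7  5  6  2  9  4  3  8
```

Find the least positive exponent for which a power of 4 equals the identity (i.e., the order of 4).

The identity element is 6 (its row matches the header).
4^1 = 4
4^2 = 4·4 = 6
The first power of 4 equal to the identity is 4^2, so ord(4) = 2.
(Structurally, H here is isomorphic to the dihedral group D_4.)

2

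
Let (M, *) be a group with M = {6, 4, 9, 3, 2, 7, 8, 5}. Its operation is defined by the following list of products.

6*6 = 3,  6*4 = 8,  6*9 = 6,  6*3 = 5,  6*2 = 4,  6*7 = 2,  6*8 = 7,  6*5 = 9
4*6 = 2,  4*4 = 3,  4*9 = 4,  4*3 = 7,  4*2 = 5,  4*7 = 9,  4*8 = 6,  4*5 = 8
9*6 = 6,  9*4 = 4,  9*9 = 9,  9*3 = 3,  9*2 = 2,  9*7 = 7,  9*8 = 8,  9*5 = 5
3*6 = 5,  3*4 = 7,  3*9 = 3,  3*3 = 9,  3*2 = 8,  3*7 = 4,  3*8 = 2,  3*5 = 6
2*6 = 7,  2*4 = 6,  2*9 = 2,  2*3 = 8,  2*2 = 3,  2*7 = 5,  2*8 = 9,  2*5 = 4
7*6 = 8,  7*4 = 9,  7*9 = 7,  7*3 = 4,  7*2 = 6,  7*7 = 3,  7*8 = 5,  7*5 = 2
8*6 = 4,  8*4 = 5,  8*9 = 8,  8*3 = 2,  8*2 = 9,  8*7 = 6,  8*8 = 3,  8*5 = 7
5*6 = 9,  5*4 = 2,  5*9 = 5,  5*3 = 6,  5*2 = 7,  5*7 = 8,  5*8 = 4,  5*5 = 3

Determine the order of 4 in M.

4

The identity element is 9 (its row matches the header).
4^1 = 4
4^2 = 4 * 4 = 3
4^3 = 3 * 4 = 7
4^4 = 7 * 4 = 9
The first power of 4 equal to the identity is 4^4, so ord(4) = 4.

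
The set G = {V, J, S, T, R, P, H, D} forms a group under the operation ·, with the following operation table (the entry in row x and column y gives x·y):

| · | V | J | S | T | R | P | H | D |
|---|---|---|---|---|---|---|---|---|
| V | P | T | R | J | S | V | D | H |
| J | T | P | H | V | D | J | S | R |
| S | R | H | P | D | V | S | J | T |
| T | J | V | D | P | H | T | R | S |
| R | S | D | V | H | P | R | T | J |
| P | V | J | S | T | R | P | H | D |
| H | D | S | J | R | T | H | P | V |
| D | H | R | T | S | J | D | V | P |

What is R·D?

Read row R, column D: R·D = J.

J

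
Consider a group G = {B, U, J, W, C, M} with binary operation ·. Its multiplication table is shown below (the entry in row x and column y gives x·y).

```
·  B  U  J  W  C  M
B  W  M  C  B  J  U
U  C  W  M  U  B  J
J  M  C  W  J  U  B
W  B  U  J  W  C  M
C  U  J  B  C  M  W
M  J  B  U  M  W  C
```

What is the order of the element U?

The identity element is W (its row matches the header).
U^1 = U
U^2 = U·U = W
The first power of U equal to the identity is U^2, so ord(U) = 2.
(Structurally, G here is isomorphic to the symmetric group S_3.)

2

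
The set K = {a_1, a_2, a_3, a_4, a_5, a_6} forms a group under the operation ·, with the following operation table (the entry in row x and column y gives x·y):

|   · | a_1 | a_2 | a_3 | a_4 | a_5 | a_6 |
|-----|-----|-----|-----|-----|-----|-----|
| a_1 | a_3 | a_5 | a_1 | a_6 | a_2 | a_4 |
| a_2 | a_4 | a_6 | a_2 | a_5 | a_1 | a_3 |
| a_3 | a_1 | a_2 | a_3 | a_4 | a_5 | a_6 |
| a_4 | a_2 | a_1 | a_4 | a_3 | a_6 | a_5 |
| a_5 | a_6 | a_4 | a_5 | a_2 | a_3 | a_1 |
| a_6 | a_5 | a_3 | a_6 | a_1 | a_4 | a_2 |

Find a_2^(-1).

a_6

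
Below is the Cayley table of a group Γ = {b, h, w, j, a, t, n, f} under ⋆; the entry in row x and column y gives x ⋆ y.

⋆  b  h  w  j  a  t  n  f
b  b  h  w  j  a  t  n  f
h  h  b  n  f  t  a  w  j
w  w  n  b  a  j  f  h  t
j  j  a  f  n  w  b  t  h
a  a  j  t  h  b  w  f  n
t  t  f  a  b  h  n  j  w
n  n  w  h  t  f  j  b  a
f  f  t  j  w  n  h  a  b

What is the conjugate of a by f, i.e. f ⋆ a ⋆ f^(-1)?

The identity is b. In row f, the entry b sits in column f, so f^(-1) = f.
f ⋆ a = n
n ⋆ f = a

a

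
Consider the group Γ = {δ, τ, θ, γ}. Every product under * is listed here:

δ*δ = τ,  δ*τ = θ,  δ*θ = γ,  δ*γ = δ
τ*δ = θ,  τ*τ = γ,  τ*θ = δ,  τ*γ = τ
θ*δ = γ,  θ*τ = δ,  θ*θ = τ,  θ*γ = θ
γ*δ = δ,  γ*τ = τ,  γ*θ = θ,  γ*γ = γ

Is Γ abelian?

Yes

Check whether the table is symmetric across its main diagonal.
Every entry (row x, col y) equals the entry (row y, col x), so Γ is abelian.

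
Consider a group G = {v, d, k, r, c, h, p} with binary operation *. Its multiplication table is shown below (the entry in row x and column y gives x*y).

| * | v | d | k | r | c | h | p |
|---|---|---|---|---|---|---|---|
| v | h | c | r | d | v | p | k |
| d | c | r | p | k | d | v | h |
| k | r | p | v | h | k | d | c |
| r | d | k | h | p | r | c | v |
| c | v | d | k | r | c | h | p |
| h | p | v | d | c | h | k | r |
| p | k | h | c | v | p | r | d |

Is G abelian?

Yes

Check whether the table is symmetric across its main diagonal.
Every entry (row x, col y) equals the entry (row y, col x), so G is abelian.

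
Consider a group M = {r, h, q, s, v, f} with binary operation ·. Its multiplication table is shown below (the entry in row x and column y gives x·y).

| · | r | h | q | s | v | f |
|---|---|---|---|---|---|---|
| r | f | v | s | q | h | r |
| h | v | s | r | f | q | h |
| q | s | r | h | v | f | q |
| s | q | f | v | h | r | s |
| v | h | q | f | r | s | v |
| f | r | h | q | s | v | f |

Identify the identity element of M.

The identity e satisfies e·x = x for all x, so its row in the table reproduces the column headers.
Row f reads: r, h, q, s, v, f — exactly the header order. So f is the identity.

f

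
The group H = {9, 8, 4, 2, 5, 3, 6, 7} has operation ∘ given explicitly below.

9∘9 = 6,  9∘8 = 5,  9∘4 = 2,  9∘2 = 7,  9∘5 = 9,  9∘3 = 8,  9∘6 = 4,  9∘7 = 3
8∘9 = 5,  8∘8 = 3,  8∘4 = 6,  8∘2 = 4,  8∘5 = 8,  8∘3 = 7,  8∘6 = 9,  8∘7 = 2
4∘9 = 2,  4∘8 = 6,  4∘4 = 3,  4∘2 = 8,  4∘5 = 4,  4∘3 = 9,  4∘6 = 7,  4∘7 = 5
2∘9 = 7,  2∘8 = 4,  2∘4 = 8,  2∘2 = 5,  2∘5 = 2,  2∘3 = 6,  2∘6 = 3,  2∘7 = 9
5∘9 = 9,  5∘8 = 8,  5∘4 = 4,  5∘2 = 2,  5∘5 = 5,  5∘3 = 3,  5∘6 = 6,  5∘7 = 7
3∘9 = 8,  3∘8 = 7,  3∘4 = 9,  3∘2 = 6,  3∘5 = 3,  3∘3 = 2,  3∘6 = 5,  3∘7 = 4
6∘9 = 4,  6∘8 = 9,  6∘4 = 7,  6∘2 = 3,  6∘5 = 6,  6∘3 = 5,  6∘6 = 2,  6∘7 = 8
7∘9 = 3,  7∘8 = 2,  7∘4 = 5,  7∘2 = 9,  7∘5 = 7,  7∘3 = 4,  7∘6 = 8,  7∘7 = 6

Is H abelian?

Check whether the table is symmetric across its main diagonal.
Every entry (row x, col y) equals the entry (row y, col x), so H is abelian.

Yes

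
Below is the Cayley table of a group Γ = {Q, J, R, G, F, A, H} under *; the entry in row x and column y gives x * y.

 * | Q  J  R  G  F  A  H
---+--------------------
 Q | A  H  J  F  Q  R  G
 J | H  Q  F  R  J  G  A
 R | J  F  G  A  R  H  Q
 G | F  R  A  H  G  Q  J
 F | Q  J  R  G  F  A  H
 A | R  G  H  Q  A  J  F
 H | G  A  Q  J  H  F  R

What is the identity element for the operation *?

F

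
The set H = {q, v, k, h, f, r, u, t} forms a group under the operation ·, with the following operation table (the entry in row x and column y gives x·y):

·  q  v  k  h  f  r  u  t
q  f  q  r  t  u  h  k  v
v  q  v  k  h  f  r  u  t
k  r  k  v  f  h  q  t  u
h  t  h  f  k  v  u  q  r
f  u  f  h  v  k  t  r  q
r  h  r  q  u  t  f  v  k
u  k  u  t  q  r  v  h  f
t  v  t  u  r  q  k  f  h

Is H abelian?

Yes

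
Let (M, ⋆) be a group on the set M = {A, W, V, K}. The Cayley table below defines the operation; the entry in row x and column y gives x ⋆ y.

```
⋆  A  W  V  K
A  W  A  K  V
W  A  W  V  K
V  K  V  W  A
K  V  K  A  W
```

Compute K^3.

K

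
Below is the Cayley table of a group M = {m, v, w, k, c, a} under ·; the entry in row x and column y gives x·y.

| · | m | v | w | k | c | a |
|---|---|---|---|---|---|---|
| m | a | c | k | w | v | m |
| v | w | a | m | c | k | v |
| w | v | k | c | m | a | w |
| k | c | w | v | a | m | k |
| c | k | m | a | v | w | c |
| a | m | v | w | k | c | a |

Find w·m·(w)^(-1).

The identity is a. In row w, the entry a sits in column c, so w^(-1) = c.
w·m = v
v·c = k

k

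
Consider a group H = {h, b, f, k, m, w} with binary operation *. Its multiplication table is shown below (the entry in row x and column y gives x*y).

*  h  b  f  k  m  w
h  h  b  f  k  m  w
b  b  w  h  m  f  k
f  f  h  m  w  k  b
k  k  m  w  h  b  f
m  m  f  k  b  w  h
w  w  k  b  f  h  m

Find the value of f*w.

b

Read row f, column w: f*w = b.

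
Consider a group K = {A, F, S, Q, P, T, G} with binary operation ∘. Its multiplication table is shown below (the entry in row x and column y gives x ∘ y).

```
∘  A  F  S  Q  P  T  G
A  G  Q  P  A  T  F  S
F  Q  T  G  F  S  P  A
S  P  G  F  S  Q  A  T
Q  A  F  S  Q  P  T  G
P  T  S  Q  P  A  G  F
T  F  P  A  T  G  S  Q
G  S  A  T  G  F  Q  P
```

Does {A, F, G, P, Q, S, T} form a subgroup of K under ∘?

Yes

{A, F, G, P, Q, S, T} contains the identity Q.
Checking products: every product of two elements of {A, F, G, P, Q, S, T} (read from the table) lies in {A, F, G, P, Q, S, T}, so the set is closed.
In a finite group, a nonempty closed subset is a subgroup. So {A, F, G, P, Q, S, T} ≤ K.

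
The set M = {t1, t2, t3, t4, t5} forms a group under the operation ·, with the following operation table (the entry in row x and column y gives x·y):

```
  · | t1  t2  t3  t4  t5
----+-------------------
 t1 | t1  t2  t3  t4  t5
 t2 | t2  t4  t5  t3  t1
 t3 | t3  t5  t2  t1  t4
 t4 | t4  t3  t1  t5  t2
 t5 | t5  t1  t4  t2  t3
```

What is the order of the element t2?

The identity element is t1 (its row matches the header).
t2^1 = t2
t2^2 = t2·t2 = t4
t2^3 = t4·t2 = t3
t2^4 = t3·t2 = t5
t2^5 = t5·t2 = t1
The first power of t2 equal to the identity is t2^5, so ord(t2) = 5.

5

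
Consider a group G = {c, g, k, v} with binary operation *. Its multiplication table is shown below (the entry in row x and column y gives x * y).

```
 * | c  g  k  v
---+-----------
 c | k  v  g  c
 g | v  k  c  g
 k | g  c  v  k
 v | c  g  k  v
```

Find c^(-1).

First locate the identity: row v matches the header, so v is the identity.
Scan row c for v: c * g = v. Hence c^(-1) = g.
(Structurally, G here is isomorphic to the cyclic group Z_4.)

g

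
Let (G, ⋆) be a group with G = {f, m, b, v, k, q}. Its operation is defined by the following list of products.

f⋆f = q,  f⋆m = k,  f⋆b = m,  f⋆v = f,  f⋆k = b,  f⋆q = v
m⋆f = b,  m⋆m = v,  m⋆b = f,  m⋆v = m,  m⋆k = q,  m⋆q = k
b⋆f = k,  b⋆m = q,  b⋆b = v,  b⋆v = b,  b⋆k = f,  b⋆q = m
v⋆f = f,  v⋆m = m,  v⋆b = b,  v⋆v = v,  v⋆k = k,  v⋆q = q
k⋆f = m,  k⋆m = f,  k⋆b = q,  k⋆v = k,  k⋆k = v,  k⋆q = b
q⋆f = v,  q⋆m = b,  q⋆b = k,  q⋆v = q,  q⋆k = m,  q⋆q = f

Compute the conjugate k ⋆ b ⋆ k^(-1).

The identity is v. In row k, the entry v sits in column k, so k^(-1) = k.
k ⋆ b = q
q ⋆ k = m

m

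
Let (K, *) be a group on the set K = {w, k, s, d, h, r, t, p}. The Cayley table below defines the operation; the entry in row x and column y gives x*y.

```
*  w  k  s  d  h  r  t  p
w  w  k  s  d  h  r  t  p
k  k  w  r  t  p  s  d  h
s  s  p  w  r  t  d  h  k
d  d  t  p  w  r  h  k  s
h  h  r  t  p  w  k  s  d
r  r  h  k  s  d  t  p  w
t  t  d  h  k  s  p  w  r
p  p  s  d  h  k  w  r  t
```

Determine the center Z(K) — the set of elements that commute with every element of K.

An element z is central iff its row equals its column in the table.
For s: s*r = d ≠ k = r*s, so s ∉ Z.
Checking each element this way leaves Z(K) = {t, w}.

{t, w}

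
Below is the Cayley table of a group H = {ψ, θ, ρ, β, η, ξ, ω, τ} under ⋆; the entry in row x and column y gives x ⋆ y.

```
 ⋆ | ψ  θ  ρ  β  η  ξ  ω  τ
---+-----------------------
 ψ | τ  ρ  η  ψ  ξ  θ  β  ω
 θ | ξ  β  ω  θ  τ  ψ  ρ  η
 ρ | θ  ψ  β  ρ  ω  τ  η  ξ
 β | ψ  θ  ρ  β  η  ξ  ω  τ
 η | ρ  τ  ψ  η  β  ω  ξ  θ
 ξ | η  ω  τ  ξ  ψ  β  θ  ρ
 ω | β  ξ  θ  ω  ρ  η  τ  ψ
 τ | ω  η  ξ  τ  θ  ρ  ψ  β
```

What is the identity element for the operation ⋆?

β

The identity e satisfies e ⋆ x = x for all x, so its row in the table reproduces the column headers.
Row β reads: ψ, θ, ρ, β, η, ξ, ω, τ — exactly the header order. So β is the identity.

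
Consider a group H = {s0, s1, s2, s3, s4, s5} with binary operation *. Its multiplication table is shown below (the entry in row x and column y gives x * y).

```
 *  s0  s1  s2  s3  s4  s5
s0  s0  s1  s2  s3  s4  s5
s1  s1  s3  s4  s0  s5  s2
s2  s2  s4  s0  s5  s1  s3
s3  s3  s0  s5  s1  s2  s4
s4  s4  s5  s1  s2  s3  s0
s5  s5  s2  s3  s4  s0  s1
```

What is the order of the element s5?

6

The identity element is s0 (its row matches the header).
s5^1 = s5
s5^2 = s5 * s5 = s1
s5^3 = s1 * s5 = s2
s5^4 = s2 * s5 = s3
s5^5 = s3 * s5 = s4
s5^6 = s4 * s5 = s0
The first power of s5 equal to the identity is s5^6, so ord(s5) = 6.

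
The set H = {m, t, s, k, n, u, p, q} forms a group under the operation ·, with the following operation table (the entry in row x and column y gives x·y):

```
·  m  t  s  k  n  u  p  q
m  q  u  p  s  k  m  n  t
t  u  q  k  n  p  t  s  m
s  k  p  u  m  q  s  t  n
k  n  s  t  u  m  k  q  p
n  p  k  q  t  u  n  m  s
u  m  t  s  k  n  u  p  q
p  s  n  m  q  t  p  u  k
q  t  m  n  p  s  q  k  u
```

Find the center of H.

An element z is central iff its row equals its column in the table.
For s: s·m = k ≠ p = m·s, so s ∉ Z.
Checking each element this way leaves Z(H) = {q, u}.

{q, u}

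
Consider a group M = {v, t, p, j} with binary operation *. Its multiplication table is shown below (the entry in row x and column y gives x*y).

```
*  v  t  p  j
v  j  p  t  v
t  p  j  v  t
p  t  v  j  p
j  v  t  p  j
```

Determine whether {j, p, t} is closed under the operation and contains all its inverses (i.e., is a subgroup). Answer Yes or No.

p*t = v, which is not in {j, p, t}.
The subset is not closed under *, so it is not a subgroup.

No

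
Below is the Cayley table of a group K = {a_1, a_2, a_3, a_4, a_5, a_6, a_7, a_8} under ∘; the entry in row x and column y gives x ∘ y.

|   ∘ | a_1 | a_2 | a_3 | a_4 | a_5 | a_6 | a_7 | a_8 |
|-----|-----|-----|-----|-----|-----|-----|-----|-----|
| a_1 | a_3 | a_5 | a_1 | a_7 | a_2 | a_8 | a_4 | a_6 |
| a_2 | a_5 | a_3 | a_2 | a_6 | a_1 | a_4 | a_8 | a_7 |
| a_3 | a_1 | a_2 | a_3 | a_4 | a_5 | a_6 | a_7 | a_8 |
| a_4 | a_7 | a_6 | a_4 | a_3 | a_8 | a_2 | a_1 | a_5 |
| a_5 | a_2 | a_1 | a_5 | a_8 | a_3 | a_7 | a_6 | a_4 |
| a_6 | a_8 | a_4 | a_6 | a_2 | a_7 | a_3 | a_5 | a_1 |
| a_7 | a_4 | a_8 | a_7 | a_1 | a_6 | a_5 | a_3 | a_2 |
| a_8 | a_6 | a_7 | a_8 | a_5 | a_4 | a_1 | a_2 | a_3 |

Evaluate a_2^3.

a_2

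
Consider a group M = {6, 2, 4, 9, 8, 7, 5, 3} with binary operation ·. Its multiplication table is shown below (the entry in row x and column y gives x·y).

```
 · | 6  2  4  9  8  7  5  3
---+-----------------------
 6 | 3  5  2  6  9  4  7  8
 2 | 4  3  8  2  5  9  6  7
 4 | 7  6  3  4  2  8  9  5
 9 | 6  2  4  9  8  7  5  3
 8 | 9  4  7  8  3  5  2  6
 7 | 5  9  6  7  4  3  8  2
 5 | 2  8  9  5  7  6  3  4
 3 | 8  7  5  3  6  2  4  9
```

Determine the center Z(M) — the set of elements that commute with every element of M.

{3, 9}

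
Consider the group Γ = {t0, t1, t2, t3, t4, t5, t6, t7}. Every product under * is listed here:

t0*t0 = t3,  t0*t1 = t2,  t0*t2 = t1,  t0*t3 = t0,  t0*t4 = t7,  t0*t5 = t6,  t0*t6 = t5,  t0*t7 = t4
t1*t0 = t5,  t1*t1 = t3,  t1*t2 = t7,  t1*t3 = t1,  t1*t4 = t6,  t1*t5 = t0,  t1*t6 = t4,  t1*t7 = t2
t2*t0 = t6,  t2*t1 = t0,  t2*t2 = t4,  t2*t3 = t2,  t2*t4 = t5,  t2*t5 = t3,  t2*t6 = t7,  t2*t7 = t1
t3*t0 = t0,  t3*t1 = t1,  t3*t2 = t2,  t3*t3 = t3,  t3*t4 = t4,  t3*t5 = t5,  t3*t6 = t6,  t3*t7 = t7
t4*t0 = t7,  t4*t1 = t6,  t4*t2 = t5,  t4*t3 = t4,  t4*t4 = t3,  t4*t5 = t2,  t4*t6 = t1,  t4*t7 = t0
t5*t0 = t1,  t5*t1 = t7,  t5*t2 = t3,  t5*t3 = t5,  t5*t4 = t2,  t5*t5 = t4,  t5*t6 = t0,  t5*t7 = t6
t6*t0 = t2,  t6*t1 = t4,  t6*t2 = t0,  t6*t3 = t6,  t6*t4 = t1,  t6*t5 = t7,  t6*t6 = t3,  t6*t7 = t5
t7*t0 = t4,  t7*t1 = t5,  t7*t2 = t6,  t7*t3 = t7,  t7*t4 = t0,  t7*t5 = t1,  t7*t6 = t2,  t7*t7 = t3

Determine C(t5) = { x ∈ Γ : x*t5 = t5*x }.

Compare row t5 with column t5 entry by entry.
t4*t5 = t2 = t5*t4, so t4 commutes with t5.
t7*t5 = t1 but t5*t7 = t6, so t7 does not.
Collecting the elements that commute with t5: C(t5) = {t2, t3, t4, t5}.
(Structurally, Γ here is isomorphic to the dihedral group D_4.)

{t2, t3, t4, t5}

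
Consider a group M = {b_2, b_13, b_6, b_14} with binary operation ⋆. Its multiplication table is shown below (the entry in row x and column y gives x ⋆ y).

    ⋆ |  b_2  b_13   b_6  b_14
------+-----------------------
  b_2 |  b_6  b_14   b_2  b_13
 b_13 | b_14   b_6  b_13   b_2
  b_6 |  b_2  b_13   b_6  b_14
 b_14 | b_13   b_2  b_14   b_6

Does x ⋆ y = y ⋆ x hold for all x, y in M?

Check whether the table is symmetric across its main diagonal.
Every entry (row x, col y) equals the entry (row y, col x), so M is abelian.

Yes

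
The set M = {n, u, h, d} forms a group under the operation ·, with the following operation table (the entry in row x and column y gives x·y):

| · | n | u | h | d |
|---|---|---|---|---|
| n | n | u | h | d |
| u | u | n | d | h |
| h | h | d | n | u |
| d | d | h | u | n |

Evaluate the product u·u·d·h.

u

u·u = n
n·d = d
d·h = u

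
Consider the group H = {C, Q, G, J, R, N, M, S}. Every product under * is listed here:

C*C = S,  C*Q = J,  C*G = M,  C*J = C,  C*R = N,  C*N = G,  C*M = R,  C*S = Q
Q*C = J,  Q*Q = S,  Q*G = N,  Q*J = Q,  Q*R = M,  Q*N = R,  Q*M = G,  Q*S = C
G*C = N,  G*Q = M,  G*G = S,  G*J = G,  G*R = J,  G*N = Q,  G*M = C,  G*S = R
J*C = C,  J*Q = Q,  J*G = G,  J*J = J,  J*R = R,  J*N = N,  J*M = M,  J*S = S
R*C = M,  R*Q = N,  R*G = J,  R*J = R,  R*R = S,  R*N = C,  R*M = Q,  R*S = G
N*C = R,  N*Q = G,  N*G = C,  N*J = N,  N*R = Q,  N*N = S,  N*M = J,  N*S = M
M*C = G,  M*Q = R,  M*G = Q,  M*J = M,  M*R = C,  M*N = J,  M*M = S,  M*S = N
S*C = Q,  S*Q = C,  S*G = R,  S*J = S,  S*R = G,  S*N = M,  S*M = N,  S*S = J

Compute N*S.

M

Read row N, column S: N*S = M.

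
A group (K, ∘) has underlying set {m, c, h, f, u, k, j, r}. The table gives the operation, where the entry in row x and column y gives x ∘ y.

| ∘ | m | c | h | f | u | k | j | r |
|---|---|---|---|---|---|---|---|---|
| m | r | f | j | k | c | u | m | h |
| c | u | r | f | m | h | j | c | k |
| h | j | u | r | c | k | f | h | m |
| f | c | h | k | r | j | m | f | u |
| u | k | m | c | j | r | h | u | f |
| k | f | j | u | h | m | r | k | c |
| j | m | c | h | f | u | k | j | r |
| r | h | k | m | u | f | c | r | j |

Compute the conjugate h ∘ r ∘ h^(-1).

The identity is j. In row h, the entry j sits in column m, so h^(-1) = m.
h ∘ r = m
m ∘ m = r

r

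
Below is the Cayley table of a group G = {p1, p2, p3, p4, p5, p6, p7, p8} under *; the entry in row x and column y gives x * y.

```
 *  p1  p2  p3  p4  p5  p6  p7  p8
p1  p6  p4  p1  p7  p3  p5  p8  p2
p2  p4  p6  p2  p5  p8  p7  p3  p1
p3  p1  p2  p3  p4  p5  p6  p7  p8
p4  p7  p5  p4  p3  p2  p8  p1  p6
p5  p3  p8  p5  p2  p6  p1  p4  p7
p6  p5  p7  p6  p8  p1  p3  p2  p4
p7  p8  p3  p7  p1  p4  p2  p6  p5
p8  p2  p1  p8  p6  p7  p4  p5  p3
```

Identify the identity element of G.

p3

The identity e satisfies e * x = x for all x, so its row in the table reproduces the column headers.
Row p3 reads: p1, p2, p3, p4, p5, p6, p7, p8 — exactly the header order. So p3 is the identity.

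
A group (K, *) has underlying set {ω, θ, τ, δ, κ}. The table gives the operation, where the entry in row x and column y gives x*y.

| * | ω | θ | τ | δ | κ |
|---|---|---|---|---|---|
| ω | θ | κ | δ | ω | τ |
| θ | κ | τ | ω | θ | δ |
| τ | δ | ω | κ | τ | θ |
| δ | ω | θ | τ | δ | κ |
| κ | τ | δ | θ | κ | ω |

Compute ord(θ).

The identity element is δ (its row matches the header).
θ^1 = θ
θ^2 = θ*θ = τ
θ^3 = τ*θ = ω
θ^4 = ω*θ = κ
θ^5 = κ*θ = δ
The first power of θ equal to the identity is θ^5, so ord(θ) = 5.

5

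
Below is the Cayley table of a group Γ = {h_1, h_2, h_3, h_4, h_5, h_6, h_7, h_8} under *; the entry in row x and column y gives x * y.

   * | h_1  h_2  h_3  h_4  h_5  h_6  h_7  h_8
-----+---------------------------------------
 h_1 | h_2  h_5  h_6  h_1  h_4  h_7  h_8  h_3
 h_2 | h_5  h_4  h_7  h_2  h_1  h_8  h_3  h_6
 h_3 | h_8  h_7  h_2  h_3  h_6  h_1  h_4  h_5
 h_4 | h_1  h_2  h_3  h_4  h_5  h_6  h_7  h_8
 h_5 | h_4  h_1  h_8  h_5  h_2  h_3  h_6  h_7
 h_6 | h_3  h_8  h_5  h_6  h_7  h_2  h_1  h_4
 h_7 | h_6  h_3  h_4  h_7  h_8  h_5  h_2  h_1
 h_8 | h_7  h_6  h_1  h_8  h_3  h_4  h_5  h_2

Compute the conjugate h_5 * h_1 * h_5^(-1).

The identity is h_4. In row h_5, the entry h_4 sits in column h_1, so h_5^(-1) = h_1.
h_5 * h_1 = h_4
h_4 * h_1 = h_1
(Structurally, Γ here is isomorphic to the quaternion group Q_8.)

h_1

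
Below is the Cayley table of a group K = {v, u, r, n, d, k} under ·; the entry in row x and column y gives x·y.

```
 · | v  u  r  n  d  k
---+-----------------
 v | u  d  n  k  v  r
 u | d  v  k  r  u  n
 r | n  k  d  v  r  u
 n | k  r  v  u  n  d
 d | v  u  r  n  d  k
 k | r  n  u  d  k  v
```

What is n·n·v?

n·n = u
u·v = d

d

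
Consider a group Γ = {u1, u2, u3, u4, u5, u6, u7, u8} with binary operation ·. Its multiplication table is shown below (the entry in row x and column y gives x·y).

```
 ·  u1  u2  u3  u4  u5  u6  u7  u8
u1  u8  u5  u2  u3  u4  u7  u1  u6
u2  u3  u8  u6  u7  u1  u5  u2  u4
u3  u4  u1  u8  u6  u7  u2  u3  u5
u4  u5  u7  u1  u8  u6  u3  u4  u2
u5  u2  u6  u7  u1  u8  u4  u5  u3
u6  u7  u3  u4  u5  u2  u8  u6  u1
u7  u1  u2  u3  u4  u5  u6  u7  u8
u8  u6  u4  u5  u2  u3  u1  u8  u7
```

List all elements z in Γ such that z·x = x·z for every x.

{u7, u8}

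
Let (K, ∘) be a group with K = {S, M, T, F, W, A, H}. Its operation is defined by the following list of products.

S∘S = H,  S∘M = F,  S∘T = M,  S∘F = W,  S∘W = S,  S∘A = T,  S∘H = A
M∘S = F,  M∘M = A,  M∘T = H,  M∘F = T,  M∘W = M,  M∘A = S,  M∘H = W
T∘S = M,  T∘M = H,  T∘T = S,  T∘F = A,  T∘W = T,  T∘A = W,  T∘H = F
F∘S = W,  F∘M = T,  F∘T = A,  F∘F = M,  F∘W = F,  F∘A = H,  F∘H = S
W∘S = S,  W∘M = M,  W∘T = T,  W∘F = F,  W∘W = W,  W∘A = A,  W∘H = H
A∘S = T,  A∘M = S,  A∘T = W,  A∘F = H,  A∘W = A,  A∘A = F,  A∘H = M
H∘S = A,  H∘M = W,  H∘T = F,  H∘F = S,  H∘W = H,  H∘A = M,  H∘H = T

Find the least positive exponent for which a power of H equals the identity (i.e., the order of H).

7

The identity element is W (its row matches the header).
H^1 = H
H^2 = H ∘ H = T
H^3 = T ∘ H = F
H^4 = F ∘ H = S
H^5 = S ∘ H = A
H^6 = A ∘ H = M
H^7 = M ∘ H = W
The first power of H equal to the identity is H^7, so ord(H) = 7.
(Structurally, K here is isomorphic to the cyclic group Z_7.)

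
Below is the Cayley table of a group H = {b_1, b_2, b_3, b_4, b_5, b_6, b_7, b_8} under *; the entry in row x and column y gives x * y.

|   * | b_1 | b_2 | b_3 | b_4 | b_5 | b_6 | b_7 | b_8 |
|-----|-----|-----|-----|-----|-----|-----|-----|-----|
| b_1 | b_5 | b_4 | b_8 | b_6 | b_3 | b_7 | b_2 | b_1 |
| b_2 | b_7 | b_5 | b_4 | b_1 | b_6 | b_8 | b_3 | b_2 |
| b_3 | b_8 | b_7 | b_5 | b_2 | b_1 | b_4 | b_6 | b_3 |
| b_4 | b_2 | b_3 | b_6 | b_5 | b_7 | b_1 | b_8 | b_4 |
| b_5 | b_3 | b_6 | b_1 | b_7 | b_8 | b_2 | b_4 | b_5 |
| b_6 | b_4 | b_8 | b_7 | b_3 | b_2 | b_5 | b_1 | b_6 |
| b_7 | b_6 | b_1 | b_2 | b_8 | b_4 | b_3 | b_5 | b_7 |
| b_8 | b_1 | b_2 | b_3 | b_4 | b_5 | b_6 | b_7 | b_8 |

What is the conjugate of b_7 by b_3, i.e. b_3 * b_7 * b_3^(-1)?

The identity is b_8. In row b_3, the entry b_8 sits in column b_1, so b_3^(-1) = b_1.
b_3 * b_7 = b_6
b_6 * b_1 = b_4
(Structurally, H here is isomorphic to the quaternion group Q_8.)

b_4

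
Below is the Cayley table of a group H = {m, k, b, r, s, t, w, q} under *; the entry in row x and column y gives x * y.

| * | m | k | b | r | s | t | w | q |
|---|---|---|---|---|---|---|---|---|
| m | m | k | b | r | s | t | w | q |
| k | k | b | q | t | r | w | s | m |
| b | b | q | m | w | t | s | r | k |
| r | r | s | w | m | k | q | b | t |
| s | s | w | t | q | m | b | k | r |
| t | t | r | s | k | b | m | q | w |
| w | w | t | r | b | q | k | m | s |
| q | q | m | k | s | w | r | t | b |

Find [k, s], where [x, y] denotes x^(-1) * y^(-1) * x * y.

b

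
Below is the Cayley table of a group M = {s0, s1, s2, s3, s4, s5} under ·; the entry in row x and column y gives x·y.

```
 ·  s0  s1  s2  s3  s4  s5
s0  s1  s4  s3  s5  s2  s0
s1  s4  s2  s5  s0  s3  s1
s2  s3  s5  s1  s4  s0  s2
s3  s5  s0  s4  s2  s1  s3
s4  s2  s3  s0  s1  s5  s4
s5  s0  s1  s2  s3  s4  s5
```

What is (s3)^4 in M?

s3^1 = s3
s3^2 = s3·s3 = s2
s3^3 = s2·s3 = s4
s3^4 = s4·s3 = s1

s1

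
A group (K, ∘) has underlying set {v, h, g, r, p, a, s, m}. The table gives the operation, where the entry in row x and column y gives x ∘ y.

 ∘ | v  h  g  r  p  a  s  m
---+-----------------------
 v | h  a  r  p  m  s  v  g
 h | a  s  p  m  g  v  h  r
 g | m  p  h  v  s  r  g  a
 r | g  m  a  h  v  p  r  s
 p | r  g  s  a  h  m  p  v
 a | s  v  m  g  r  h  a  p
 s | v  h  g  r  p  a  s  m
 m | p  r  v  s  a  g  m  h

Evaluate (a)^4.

a^1 = a
a^2 = a ∘ a = h
a^3 = h ∘ a = v
a^4 = v ∘ a = s

s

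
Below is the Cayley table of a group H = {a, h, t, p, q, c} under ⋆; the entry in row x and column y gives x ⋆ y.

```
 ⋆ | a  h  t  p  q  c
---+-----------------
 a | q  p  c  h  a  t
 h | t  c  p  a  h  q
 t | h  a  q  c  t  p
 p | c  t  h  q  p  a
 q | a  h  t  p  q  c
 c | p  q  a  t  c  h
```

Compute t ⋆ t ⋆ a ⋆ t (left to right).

t ⋆ t = q
q ⋆ a = a
a ⋆ t = c
(Structurally, H here is isomorphic to the symmetric group S_3.)

c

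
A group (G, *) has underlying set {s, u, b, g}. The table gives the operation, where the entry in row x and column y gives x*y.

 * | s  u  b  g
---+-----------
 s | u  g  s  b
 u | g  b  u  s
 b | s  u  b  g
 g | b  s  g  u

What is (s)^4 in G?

b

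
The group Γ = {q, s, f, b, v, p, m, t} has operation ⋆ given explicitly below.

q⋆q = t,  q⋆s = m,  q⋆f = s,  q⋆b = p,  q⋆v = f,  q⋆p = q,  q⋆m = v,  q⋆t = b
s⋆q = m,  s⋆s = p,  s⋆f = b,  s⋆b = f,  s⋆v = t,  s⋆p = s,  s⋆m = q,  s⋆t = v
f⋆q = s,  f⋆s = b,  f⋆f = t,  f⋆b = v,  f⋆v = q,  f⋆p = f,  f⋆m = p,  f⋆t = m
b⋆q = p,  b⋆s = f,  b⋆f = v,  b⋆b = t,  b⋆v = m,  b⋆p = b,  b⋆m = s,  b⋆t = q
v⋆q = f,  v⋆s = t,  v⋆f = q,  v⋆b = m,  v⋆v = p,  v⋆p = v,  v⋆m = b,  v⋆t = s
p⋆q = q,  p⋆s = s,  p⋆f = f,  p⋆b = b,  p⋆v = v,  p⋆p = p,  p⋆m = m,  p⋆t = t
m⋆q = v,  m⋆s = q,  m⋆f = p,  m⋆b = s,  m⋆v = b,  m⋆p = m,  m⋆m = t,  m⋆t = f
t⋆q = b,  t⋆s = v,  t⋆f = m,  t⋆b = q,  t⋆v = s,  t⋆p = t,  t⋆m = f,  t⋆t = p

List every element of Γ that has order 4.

Identity is p. Compute the order of each non-identity element by repeated multiplication:
  q: q → t → b → p  (order 4)
  s: s → p  (order 2)
  f: f → t → m → p  (order 4)
  b: b → t → q → p  (order 4)
  v: v → p  (order 2)
  m: m → t → f → p  (order 4)
  t: t → p  (order 2)
Elements of order 4: {b, f, m, q}.
(Structurally, Γ here is isomorphic to Z_2 x Z_4.)

{b, f, m, q}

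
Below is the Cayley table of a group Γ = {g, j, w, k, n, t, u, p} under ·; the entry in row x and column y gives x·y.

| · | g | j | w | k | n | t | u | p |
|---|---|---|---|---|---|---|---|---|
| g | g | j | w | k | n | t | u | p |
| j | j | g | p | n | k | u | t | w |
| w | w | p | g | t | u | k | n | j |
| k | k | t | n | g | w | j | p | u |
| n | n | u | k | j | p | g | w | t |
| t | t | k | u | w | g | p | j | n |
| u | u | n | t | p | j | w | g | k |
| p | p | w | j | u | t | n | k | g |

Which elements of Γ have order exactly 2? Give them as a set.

Identity is g. Compute the order of each non-identity element by repeated multiplication:
  j: j → g  (order 2)
  w: w → g  (order 2)
  k: k → g  (order 2)
  n: n → p → t → g  (order 4)
  t: t → p → n → g  (order 4)
  u: u → g  (order 2)
  p: p → g  (order 2)
Elements of order 2: {j, k, p, u, w}.

{j, k, p, u, w}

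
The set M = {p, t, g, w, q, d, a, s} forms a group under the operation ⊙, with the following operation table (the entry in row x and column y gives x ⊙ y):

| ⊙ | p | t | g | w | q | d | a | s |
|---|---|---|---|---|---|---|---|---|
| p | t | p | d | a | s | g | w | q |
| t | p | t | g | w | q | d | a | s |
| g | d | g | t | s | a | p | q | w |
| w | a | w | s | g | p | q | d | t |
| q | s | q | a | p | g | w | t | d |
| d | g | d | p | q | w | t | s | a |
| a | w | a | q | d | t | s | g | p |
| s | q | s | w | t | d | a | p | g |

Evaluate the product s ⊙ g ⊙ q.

s ⊙ g = w
w ⊙ q = p

p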